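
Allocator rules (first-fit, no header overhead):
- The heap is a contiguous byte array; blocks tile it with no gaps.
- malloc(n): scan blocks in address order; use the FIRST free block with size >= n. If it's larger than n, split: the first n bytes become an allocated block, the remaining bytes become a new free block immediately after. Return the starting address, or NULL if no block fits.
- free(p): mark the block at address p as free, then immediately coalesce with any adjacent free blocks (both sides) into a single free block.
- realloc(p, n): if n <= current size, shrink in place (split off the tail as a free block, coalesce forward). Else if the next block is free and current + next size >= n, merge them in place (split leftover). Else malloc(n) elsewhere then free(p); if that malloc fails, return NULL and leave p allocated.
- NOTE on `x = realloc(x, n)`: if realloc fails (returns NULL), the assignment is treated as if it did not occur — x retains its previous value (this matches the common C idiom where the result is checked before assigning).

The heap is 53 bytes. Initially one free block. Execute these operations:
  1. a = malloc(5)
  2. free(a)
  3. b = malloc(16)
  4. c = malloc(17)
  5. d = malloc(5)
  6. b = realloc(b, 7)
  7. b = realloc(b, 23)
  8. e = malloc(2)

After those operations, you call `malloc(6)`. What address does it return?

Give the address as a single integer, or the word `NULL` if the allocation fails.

Op 1: a = malloc(5) -> a = 0; heap: [0-4 ALLOC][5-52 FREE]
Op 2: free(a) -> (freed a); heap: [0-52 FREE]
Op 3: b = malloc(16) -> b = 0; heap: [0-15 ALLOC][16-52 FREE]
Op 4: c = malloc(17) -> c = 16; heap: [0-15 ALLOC][16-32 ALLOC][33-52 FREE]
Op 5: d = malloc(5) -> d = 33; heap: [0-15 ALLOC][16-32 ALLOC][33-37 ALLOC][38-52 FREE]
Op 6: b = realloc(b, 7) -> b = 0; heap: [0-6 ALLOC][7-15 FREE][16-32 ALLOC][33-37 ALLOC][38-52 FREE]
Op 7: b = realloc(b, 23) -> NULL (b unchanged); heap: [0-6 ALLOC][7-15 FREE][16-32 ALLOC][33-37 ALLOC][38-52 FREE]
Op 8: e = malloc(2) -> e = 7; heap: [0-6 ALLOC][7-8 ALLOC][9-15 FREE][16-32 ALLOC][33-37 ALLOC][38-52 FREE]
malloc(6): first-fit scan over [0-6 ALLOC][7-8 ALLOC][9-15 FREE][16-32 ALLOC][33-37 ALLOC][38-52 FREE] -> 9

Answer: 9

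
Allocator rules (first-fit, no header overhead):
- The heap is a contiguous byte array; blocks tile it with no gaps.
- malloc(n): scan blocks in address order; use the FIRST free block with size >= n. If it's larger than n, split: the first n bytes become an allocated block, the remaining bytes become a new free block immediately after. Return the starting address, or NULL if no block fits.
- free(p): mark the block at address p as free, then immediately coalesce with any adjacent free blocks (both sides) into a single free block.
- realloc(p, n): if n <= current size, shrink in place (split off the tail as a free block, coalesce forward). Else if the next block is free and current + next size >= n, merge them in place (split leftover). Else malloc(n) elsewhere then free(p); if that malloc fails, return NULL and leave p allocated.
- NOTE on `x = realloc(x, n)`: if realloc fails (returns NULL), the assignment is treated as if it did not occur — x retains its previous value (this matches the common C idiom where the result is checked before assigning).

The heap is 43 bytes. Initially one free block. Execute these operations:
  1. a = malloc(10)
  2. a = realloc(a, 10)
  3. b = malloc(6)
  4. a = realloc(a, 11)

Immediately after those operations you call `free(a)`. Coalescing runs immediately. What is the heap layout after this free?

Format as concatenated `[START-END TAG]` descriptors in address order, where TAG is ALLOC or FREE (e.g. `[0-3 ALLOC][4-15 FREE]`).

Op 1: a = malloc(10) -> a = 0; heap: [0-9 ALLOC][10-42 FREE]
Op 2: a = realloc(a, 10) -> a = 0; heap: [0-9 ALLOC][10-42 FREE]
Op 3: b = malloc(6) -> b = 10; heap: [0-9 ALLOC][10-15 ALLOC][16-42 FREE]
Op 4: a = realloc(a, 11) -> a = 16; heap: [0-9 FREE][10-15 ALLOC][16-26 ALLOC][27-42 FREE]
free(a): a = 16 -> block [16-26 ALLOC]; mark free, coalesce with adjacent free neighbors -> [0-9 FREE][10-15 ALLOC][16-42 FREE]

Answer: [0-9 FREE][10-15 ALLOC][16-42 FREE]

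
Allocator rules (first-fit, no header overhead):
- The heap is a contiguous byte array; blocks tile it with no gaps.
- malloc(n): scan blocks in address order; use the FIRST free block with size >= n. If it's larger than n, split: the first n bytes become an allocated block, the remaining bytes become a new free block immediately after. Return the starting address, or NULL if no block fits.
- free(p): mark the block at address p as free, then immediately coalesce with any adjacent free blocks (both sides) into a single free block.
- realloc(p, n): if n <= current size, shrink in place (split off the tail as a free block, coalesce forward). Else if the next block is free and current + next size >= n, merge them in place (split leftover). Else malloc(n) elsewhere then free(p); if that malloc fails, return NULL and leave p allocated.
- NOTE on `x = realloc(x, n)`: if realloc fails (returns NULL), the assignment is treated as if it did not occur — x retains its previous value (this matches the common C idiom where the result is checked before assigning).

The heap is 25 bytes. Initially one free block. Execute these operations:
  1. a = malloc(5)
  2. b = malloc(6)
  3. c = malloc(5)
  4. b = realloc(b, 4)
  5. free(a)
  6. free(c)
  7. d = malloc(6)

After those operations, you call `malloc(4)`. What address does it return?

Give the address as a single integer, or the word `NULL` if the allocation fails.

Answer: 0

Derivation:
Op 1: a = malloc(5) -> a = 0; heap: [0-4 ALLOC][5-24 FREE]
Op 2: b = malloc(6) -> b = 5; heap: [0-4 ALLOC][5-10 ALLOC][11-24 FREE]
Op 3: c = malloc(5) -> c = 11; heap: [0-4 ALLOC][5-10 ALLOC][11-15 ALLOC][16-24 FREE]
Op 4: b = realloc(b, 4) -> b = 5; heap: [0-4 ALLOC][5-8 ALLOC][9-10 FREE][11-15 ALLOC][16-24 FREE]
Op 5: free(a) -> (freed a); heap: [0-4 FREE][5-8 ALLOC][9-10 FREE][11-15 ALLOC][16-24 FREE]
Op 6: free(c) -> (freed c); heap: [0-4 FREE][5-8 ALLOC][9-24 FREE]
Op 7: d = malloc(6) -> d = 9; heap: [0-4 FREE][5-8 ALLOC][9-14 ALLOC][15-24 FREE]
malloc(4): first-fit scan over [0-4 FREE][5-8 ALLOC][9-14 ALLOC][15-24 FREE] -> 0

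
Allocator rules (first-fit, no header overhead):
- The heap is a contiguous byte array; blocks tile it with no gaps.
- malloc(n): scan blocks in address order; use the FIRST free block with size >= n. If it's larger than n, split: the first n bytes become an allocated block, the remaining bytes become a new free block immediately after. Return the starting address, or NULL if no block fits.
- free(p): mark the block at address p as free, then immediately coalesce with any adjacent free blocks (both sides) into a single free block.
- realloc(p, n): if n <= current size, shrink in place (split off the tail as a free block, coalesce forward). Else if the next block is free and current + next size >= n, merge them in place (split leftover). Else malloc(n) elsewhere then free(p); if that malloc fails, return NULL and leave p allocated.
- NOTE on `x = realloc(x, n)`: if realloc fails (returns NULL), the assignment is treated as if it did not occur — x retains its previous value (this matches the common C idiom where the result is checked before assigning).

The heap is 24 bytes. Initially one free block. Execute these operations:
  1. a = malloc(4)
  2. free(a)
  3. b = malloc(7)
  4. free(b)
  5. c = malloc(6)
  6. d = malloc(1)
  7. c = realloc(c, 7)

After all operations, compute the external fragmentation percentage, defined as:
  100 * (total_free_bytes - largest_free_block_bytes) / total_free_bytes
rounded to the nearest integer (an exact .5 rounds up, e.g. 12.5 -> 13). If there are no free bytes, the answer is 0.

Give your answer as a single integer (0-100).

Answer: 38

Derivation:
Op 1: a = malloc(4) -> a = 0; heap: [0-3 ALLOC][4-23 FREE]
Op 2: free(a) -> (freed a); heap: [0-23 FREE]
Op 3: b = malloc(7) -> b = 0; heap: [0-6 ALLOC][7-23 FREE]
Op 4: free(b) -> (freed b); heap: [0-23 FREE]
Op 5: c = malloc(6) -> c = 0; heap: [0-5 ALLOC][6-23 FREE]
Op 6: d = malloc(1) -> d = 6; heap: [0-5 ALLOC][6-6 ALLOC][7-23 FREE]
Op 7: c = realloc(c, 7) -> c = 7; heap: [0-5 FREE][6-6 ALLOC][7-13 ALLOC][14-23 FREE]
Free blocks: [6 10] total_free=16 largest=10 -> 100*(16-10)/16 = 600/16 = 37.5 -> rounds to 38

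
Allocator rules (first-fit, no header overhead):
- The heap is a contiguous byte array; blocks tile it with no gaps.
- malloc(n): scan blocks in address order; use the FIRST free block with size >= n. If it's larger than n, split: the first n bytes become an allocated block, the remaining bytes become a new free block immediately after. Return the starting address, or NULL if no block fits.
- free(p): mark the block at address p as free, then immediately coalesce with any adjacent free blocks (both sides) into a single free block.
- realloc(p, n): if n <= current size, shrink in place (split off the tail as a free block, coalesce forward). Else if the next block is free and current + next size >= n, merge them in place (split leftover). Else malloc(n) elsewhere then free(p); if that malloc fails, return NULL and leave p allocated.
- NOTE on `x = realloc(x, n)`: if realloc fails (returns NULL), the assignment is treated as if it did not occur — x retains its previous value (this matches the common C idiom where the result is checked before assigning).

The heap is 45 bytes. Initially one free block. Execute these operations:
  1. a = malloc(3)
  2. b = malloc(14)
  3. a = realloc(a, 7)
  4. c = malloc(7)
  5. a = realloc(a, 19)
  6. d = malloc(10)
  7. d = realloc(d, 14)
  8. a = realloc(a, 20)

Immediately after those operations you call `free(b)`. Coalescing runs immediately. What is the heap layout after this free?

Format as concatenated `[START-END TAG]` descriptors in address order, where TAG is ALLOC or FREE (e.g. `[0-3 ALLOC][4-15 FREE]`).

Answer: [0-16 FREE][17-23 ALLOC][24-30 ALLOC][31-44 ALLOC]

Derivation:
Op 1: a = malloc(3) -> a = 0; heap: [0-2 ALLOC][3-44 FREE]
Op 2: b = malloc(14) -> b = 3; heap: [0-2 ALLOC][3-16 ALLOC][17-44 FREE]
Op 3: a = realloc(a, 7) -> a = 17; heap: [0-2 FREE][3-16 ALLOC][17-23 ALLOC][24-44 FREE]
Op 4: c = malloc(7) -> c = 24; heap: [0-2 FREE][3-16 ALLOC][17-23 ALLOC][24-30 ALLOC][31-44 FREE]
Op 5: a = realloc(a, 19) -> NULL (a unchanged); heap: [0-2 FREE][3-16 ALLOC][17-23 ALLOC][24-30 ALLOC][31-44 FREE]
Op 6: d = malloc(10) -> d = 31; heap: [0-2 FREE][3-16 ALLOC][17-23 ALLOC][24-30 ALLOC][31-40 ALLOC][41-44 FREE]
Op 7: d = realloc(d, 14) -> d = 31; heap: [0-2 FREE][3-16 ALLOC][17-23 ALLOC][24-30 ALLOC][31-44 ALLOC]
Op 8: a = realloc(a, 20) -> NULL (a unchanged); heap: [0-2 FREE][3-16 ALLOC][17-23 ALLOC][24-30 ALLOC][31-44 ALLOC]
free(b): b = 3 -> block [3-16 ALLOC]; mark free, coalesce with adjacent free neighbors -> [0-16 FREE][17-23 ALLOC][24-30 ALLOC][31-44 ALLOC]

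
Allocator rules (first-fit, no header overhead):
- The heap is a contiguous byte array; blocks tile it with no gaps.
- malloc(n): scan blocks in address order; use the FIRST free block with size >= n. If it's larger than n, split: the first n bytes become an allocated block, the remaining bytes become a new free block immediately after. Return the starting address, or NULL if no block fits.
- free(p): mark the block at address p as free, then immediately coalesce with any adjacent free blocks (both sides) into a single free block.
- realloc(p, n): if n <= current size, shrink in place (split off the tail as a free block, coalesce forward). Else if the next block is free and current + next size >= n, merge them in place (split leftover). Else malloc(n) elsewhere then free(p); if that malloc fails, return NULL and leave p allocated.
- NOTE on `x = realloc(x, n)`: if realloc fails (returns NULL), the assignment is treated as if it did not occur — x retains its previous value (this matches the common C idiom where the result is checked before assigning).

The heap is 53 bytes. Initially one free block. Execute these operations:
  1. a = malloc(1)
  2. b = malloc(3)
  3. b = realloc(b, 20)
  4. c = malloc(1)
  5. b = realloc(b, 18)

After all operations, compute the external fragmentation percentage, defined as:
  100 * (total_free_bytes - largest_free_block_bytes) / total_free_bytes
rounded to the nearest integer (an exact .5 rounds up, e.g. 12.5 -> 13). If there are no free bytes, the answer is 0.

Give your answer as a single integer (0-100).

Op 1: a = malloc(1) -> a = 0; heap: [0-0 ALLOC][1-52 FREE]
Op 2: b = malloc(3) -> b = 1; heap: [0-0 ALLOC][1-3 ALLOC][4-52 FREE]
Op 3: b = realloc(b, 20) -> b = 1; heap: [0-0 ALLOC][1-20 ALLOC][21-52 FREE]
Op 4: c = malloc(1) -> c = 21; heap: [0-0 ALLOC][1-20 ALLOC][21-21 ALLOC][22-52 FREE]
Op 5: b = realloc(b, 18) -> b = 1; heap: [0-0 ALLOC][1-18 ALLOC][19-20 FREE][21-21 ALLOC][22-52 FREE]
Free blocks: [2 31] total_free=33 largest=31 -> 100*(33-31)/33 = 200/33 ≈ 6.061 -> rounds to 6

Answer: 6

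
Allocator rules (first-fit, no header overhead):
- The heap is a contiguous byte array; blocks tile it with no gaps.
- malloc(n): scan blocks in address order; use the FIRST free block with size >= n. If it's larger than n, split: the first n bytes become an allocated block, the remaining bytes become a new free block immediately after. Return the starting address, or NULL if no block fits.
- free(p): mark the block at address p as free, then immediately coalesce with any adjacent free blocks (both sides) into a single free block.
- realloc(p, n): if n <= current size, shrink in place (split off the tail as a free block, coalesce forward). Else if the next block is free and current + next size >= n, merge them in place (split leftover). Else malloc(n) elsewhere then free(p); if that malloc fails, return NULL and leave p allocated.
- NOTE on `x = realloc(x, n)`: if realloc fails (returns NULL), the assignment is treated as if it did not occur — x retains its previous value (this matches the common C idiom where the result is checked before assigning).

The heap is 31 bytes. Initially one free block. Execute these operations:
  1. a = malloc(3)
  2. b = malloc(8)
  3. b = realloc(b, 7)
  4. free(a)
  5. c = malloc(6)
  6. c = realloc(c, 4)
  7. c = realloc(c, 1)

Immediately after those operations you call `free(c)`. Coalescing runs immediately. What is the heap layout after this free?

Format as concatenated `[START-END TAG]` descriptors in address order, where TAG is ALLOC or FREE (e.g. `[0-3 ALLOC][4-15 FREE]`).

Answer: [0-2 FREE][3-9 ALLOC][10-30 FREE]

Derivation:
Op 1: a = malloc(3) -> a = 0; heap: [0-2 ALLOC][3-30 FREE]
Op 2: b = malloc(8) -> b = 3; heap: [0-2 ALLOC][3-10 ALLOC][11-30 FREE]
Op 3: b = realloc(b, 7) -> b = 3; heap: [0-2 ALLOC][3-9 ALLOC][10-30 FREE]
Op 4: free(a) -> (freed a); heap: [0-2 FREE][3-9 ALLOC][10-30 FREE]
Op 5: c = malloc(6) -> c = 10; heap: [0-2 FREE][3-9 ALLOC][10-15 ALLOC][16-30 FREE]
Op 6: c = realloc(c, 4) -> c = 10; heap: [0-2 FREE][3-9 ALLOC][10-13 ALLOC][14-30 FREE]
Op 7: c = realloc(c, 1) -> c = 10; heap: [0-2 FREE][3-9 ALLOC][10-10 ALLOC][11-30 FREE]
free(c): c = 10 -> block [10-10 ALLOC]; mark free, coalesce with adjacent free neighbors -> [0-2 FREE][3-9 ALLOC][10-30 FREE]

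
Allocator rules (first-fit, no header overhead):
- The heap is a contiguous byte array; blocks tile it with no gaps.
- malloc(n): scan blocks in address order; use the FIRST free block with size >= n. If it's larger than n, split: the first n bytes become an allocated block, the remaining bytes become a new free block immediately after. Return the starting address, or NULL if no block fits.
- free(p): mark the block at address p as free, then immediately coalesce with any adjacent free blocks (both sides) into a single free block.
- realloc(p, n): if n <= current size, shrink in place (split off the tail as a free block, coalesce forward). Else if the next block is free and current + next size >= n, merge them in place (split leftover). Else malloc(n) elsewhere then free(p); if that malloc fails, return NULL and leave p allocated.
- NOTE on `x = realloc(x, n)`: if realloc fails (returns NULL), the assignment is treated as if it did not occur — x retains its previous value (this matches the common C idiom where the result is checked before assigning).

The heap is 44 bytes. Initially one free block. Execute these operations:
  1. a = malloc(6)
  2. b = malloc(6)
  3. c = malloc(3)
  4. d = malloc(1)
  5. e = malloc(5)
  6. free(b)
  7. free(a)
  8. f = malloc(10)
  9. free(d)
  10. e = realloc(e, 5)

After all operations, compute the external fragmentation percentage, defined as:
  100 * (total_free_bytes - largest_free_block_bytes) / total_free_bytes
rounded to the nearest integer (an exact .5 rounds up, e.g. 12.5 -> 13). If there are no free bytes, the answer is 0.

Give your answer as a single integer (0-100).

Answer: 12

Derivation:
Op 1: a = malloc(6) -> a = 0; heap: [0-5 ALLOC][6-43 FREE]
Op 2: b = malloc(6) -> b = 6; heap: [0-5 ALLOC][6-11 ALLOC][12-43 FREE]
Op 3: c = malloc(3) -> c = 12; heap: [0-5 ALLOC][6-11 ALLOC][12-14 ALLOC][15-43 FREE]
Op 4: d = malloc(1) -> d = 15; heap: [0-5 ALLOC][6-11 ALLOC][12-14 ALLOC][15-15 ALLOC][16-43 FREE]
Op 5: e = malloc(5) -> e = 16; heap: [0-5 ALLOC][6-11 ALLOC][12-14 ALLOC][15-15 ALLOC][16-20 ALLOC][21-43 FREE]
Op 6: free(b) -> (freed b); heap: [0-5 ALLOC][6-11 FREE][12-14 ALLOC][15-15 ALLOC][16-20 ALLOC][21-43 FREE]
Op 7: free(a) -> (freed a); heap: [0-11 FREE][12-14 ALLOC][15-15 ALLOC][16-20 ALLOC][21-43 FREE]
Op 8: f = malloc(10) -> f = 0; heap: [0-9 ALLOC][10-11 FREE][12-14 ALLOC][15-15 ALLOC][16-20 ALLOC][21-43 FREE]
Op 9: free(d) -> (freed d); heap: [0-9 ALLOC][10-11 FREE][12-14 ALLOC][15-15 FREE][16-20 ALLOC][21-43 FREE]
Op 10: e = realloc(e, 5) -> e = 16; heap: [0-9 ALLOC][10-11 FREE][12-14 ALLOC][15-15 FREE][16-20 ALLOC][21-43 FREE]
Free blocks: [2 1 23] total_free=26 largest=23 -> 100*(26-23)/26 = 300/26 ≈ 11.538 -> rounds to 12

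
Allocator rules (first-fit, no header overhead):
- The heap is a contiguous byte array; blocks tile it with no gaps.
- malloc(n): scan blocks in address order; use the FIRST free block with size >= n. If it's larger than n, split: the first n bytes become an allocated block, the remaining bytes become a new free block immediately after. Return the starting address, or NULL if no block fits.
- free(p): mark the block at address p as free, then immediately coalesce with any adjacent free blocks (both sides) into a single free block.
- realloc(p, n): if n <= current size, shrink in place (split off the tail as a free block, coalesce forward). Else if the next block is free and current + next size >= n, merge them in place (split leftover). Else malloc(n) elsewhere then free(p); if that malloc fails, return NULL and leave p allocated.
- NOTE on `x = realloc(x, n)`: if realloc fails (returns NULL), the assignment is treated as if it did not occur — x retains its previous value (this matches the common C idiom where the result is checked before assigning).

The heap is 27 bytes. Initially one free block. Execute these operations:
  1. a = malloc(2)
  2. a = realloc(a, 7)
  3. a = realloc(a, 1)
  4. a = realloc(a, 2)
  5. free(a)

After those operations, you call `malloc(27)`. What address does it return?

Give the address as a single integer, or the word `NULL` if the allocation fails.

Op 1: a = malloc(2) -> a = 0; heap: [0-1 ALLOC][2-26 FREE]
Op 2: a = realloc(a, 7) -> a = 0; heap: [0-6 ALLOC][7-26 FREE]
Op 3: a = realloc(a, 1) -> a = 0; heap: [0-0 ALLOC][1-26 FREE]
Op 4: a = realloc(a, 2) -> a = 0; heap: [0-1 ALLOC][2-26 FREE]
Op 5: free(a) -> (freed a); heap: [0-26 FREE]
malloc(27): first-fit scan over [0-26 FREE] -> 0

Answer: 0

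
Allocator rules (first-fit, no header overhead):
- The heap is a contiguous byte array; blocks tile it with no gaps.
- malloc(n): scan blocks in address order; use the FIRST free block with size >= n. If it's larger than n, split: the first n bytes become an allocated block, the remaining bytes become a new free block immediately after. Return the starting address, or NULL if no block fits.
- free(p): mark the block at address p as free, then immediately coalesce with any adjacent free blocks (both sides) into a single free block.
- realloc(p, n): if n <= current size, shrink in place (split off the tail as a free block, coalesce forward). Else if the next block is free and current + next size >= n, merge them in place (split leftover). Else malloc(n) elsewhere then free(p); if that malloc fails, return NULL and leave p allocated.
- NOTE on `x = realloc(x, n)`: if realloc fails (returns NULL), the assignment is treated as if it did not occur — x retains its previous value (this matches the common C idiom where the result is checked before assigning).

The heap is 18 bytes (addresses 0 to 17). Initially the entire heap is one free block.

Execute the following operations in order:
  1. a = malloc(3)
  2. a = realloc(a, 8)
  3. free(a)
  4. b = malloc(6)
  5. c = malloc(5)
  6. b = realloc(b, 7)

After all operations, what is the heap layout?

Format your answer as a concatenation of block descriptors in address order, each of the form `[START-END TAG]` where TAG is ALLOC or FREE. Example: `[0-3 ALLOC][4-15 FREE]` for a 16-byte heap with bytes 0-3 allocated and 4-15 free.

Answer: [0-5 FREE][6-10 ALLOC][11-17 ALLOC]

Derivation:
Op 1: a = malloc(3) -> a = 0; heap: [0-2 ALLOC][3-17 FREE]
Op 2: a = realloc(a, 8) -> a = 0; heap: [0-7 ALLOC][8-17 FREE]
Op 3: free(a) -> (freed a); heap: [0-17 FREE]
Op 4: b = malloc(6) -> b = 0; heap: [0-5 ALLOC][6-17 FREE]
Op 5: c = malloc(5) -> c = 6; heap: [0-5 ALLOC][6-10 ALLOC][11-17 FREE]
Op 6: b = realloc(b, 7) -> b = 11; heap: [0-5 FREE][6-10 ALLOC][11-17 ALLOC]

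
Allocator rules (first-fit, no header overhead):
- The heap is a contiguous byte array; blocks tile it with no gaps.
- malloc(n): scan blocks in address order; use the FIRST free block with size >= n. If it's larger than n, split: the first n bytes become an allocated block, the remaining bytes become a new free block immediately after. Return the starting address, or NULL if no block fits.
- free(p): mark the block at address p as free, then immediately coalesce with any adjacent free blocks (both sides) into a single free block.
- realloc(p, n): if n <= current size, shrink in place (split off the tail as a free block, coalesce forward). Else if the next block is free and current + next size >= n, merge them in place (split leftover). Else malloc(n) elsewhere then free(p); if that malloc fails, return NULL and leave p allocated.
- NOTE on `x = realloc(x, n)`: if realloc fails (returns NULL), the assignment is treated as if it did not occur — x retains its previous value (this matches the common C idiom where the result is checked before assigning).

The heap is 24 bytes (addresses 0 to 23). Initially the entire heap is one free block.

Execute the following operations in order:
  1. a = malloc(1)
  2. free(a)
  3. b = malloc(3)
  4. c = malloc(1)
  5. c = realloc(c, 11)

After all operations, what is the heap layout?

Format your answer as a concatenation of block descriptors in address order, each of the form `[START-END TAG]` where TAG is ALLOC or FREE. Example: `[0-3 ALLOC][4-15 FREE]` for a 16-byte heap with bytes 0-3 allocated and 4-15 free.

Answer: [0-2 ALLOC][3-13 ALLOC][14-23 FREE]

Derivation:
Op 1: a = malloc(1) -> a = 0; heap: [0-0 ALLOC][1-23 FREE]
Op 2: free(a) -> (freed a); heap: [0-23 FREE]
Op 3: b = malloc(3) -> b = 0; heap: [0-2 ALLOC][3-23 FREE]
Op 4: c = malloc(1) -> c = 3; heap: [0-2 ALLOC][3-3 ALLOC][4-23 FREE]
Op 5: c = realloc(c, 11) -> c = 3; heap: [0-2 ALLOC][3-13 ALLOC][14-23 FREE]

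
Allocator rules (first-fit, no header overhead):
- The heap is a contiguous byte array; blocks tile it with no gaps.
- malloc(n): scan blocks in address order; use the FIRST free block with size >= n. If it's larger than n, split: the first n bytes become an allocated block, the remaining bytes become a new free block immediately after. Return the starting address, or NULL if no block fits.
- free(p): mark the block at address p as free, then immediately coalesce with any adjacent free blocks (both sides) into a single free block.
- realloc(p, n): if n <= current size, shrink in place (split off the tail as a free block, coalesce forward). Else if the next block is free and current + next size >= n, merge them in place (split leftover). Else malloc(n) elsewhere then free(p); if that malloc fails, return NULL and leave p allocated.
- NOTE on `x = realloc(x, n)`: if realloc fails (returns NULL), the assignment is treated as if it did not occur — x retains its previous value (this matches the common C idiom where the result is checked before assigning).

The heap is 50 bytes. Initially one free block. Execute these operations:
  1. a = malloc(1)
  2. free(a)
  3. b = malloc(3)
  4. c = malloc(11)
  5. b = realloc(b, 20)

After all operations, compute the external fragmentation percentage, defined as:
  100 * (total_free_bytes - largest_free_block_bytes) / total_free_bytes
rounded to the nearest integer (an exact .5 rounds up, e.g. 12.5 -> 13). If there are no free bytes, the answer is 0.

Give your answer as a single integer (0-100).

Op 1: a = malloc(1) -> a = 0; heap: [0-0 ALLOC][1-49 FREE]
Op 2: free(a) -> (freed a); heap: [0-49 FREE]
Op 3: b = malloc(3) -> b = 0; heap: [0-2 ALLOC][3-49 FREE]
Op 4: c = malloc(11) -> c = 3; heap: [0-2 ALLOC][3-13 ALLOC][14-49 FREE]
Op 5: b = realloc(b, 20) -> b = 14; heap: [0-2 FREE][3-13 ALLOC][14-33 ALLOC][34-49 FREE]
Free blocks: [3 16] total_free=19 largest=16 -> 100*(19-16)/19 = 300/19 ≈ 15.789 -> rounds to 16

Answer: 16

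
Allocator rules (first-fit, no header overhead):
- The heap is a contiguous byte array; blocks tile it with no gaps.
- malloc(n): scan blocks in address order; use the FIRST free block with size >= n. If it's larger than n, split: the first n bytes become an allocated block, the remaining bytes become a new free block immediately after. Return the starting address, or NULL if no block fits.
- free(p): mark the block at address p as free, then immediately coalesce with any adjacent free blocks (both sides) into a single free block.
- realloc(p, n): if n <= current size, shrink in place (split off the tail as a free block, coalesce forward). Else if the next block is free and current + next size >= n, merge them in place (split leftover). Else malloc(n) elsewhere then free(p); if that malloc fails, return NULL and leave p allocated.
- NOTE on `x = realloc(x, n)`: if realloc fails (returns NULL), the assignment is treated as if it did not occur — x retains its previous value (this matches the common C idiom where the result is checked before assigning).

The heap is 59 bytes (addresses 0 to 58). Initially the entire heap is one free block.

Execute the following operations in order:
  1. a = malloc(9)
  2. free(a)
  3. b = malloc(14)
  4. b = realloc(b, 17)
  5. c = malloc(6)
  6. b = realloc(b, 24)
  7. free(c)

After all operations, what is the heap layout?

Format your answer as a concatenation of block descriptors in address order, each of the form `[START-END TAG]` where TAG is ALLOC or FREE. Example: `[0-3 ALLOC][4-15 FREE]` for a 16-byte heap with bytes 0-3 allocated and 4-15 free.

Op 1: a = malloc(9) -> a = 0; heap: [0-8 ALLOC][9-58 FREE]
Op 2: free(a) -> (freed a); heap: [0-58 FREE]
Op 3: b = malloc(14) -> b = 0; heap: [0-13 ALLOC][14-58 FREE]
Op 4: b = realloc(b, 17) -> b = 0; heap: [0-16 ALLOC][17-58 FREE]
Op 5: c = malloc(6) -> c = 17; heap: [0-16 ALLOC][17-22 ALLOC][23-58 FREE]
Op 6: b = realloc(b, 24) -> b = 23; heap: [0-16 FREE][17-22 ALLOC][23-46 ALLOC][47-58 FREE]
Op 7: free(c) -> (freed c); heap: [0-22 FREE][23-46 ALLOC][47-58 FREE]

Answer: [0-22 FREE][23-46 ALLOC][47-58 FREE]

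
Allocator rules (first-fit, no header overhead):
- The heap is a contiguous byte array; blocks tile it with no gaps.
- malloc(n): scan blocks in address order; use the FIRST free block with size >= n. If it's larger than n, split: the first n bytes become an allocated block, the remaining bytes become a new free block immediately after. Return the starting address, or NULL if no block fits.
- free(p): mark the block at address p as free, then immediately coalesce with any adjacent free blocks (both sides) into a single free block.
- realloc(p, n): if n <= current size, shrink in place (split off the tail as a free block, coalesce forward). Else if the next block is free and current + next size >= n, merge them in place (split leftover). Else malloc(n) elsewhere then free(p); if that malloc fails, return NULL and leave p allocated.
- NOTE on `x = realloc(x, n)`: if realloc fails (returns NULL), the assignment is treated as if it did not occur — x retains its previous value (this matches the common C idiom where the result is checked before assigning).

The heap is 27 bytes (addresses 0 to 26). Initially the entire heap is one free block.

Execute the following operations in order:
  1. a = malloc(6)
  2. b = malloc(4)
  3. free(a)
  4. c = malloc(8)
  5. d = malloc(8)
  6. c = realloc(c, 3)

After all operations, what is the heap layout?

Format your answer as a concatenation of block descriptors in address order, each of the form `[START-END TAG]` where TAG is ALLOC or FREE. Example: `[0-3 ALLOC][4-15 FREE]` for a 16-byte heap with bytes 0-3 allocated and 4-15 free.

Op 1: a = malloc(6) -> a = 0; heap: [0-5 ALLOC][6-26 FREE]
Op 2: b = malloc(4) -> b = 6; heap: [0-5 ALLOC][6-9 ALLOC][10-26 FREE]
Op 3: free(a) -> (freed a); heap: [0-5 FREE][6-9 ALLOC][10-26 FREE]
Op 4: c = malloc(8) -> c = 10; heap: [0-5 FREE][6-9 ALLOC][10-17 ALLOC][18-26 FREE]
Op 5: d = malloc(8) -> d = 18; heap: [0-5 FREE][6-9 ALLOC][10-17 ALLOC][18-25 ALLOC][26-26 FREE]
Op 6: c = realloc(c, 3) -> c = 10; heap: [0-5 FREE][6-9 ALLOC][10-12 ALLOC][13-17 FREE][18-25 ALLOC][26-26 FREE]

Answer: [0-5 FREE][6-9 ALLOC][10-12 ALLOC][13-17 FREE][18-25 ALLOC][26-26 FREE]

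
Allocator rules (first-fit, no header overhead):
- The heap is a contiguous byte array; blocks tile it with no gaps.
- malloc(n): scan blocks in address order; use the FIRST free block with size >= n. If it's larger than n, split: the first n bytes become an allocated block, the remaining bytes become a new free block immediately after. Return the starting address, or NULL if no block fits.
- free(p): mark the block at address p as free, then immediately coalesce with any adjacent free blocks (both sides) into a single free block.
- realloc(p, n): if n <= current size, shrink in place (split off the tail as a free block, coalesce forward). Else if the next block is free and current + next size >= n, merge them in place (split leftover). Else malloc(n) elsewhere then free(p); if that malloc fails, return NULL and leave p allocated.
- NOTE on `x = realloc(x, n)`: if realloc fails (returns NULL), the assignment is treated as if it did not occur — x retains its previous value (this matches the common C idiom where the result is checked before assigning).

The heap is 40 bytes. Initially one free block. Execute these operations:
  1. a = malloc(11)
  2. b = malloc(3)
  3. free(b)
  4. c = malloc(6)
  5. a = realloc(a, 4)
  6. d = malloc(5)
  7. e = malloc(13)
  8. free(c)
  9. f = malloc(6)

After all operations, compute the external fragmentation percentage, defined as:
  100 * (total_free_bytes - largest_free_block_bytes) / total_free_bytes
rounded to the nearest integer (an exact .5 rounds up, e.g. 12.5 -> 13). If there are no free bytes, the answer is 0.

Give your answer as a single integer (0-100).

Answer: 17

Derivation:
Op 1: a = malloc(11) -> a = 0; heap: [0-10 ALLOC][11-39 FREE]
Op 2: b = malloc(3) -> b = 11; heap: [0-10 ALLOC][11-13 ALLOC][14-39 FREE]
Op 3: free(b) -> (freed b); heap: [0-10 ALLOC][11-39 FREE]
Op 4: c = malloc(6) -> c = 11; heap: [0-10 ALLOC][11-16 ALLOC][17-39 FREE]
Op 5: a = realloc(a, 4) -> a = 0; heap: [0-3 ALLOC][4-10 FREE][11-16 ALLOC][17-39 FREE]
Op 6: d = malloc(5) -> d = 4; heap: [0-3 ALLOC][4-8 ALLOC][9-10 FREE][11-16 ALLOC][17-39 FREE]
Op 7: e = malloc(13) -> e = 17; heap: [0-3 ALLOC][4-8 ALLOC][9-10 FREE][11-16 ALLOC][17-29 ALLOC][30-39 FREE]
Op 8: free(c) -> (freed c); heap: [0-3 ALLOC][4-8 ALLOC][9-16 FREE][17-29 ALLOC][30-39 FREE]
Op 9: f = malloc(6) -> f = 9; heap: [0-3 ALLOC][4-8 ALLOC][9-14 ALLOC][15-16 FREE][17-29 ALLOC][30-39 FREE]
Free blocks: [2 10] total_free=12 largest=10 -> 100*(12-10)/12 = 200/12 ≈ 16.667 -> rounds to 17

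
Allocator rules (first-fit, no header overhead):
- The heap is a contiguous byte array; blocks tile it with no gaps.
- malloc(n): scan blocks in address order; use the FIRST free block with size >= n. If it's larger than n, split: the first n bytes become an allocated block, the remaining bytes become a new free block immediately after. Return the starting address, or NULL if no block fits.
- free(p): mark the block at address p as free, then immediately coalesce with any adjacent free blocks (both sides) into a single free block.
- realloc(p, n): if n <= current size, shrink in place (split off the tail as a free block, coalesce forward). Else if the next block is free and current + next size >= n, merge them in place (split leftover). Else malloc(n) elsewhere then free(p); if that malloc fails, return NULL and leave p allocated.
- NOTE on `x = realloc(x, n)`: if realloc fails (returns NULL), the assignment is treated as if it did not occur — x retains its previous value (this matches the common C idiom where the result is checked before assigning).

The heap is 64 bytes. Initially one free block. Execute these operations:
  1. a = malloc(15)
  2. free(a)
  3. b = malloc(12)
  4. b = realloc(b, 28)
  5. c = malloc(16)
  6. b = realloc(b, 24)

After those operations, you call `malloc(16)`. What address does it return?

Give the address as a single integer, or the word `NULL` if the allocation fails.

Op 1: a = malloc(15) -> a = 0; heap: [0-14 ALLOC][15-63 FREE]
Op 2: free(a) -> (freed a); heap: [0-63 FREE]
Op 3: b = malloc(12) -> b = 0; heap: [0-11 ALLOC][12-63 FREE]
Op 4: b = realloc(b, 28) -> b = 0; heap: [0-27 ALLOC][28-63 FREE]
Op 5: c = malloc(16) -> c = 28; heap: [0-27 ALLOC][28-43 ALLOC][44-63 FREE]
Op 6: b = realloc(b, 24) -> b = 0; heap: [0-23 ALLOC][24-27 FREE][28-43 ALLOC][44-63 FREE]
malloc(16): first-fit scan over [0-23 ALLOC][24-27 FREE][28-43 ALLOC][44-63 FREE] -> 44

Answer: 44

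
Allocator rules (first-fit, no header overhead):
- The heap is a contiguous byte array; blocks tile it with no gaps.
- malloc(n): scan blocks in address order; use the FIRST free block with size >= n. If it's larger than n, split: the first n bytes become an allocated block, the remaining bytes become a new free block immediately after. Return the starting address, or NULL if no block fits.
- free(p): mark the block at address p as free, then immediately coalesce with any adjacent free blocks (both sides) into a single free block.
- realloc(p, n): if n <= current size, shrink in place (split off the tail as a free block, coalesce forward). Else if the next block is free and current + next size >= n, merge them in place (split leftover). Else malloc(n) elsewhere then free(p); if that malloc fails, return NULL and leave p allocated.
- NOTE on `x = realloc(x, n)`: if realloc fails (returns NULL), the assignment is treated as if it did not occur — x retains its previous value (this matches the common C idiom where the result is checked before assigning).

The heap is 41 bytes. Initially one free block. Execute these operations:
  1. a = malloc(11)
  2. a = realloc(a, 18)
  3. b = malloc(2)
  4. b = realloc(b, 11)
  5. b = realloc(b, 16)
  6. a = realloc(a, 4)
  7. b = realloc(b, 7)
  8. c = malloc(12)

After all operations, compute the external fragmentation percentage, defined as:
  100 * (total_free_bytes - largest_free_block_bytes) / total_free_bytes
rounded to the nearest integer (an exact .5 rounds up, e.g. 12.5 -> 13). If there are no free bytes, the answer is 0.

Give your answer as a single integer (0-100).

Op 1: a = malloc(11) -> a = 0; heap: [0-10 ALLOC][11-40 FREE]
Op 2: a = realloc(a, 18) -> a = 0; heap: [0-17 ALLOC][18-40 FREE]
Op 3: b = malloc(2) -> b = 18; heap: [0-17 ALLOC][18-19 ALLOC][20-40 FREE]
Op 4: b = realloc(b, 11) -> b = 18; heap: [0-17 ALLOC][18-28 ALLOC][29-40 FREE]
Op 5: b = realloc(b, 16) -> b = 18; heap: [0-17 ALLOC][18-33 ALLOC][34-40 FREE]
Op 6: a = realloc(a, 4) -> a = 0; heap: [0-3 ALLOC][4-17 FREE][18-33 ALLOC][34-40 FREE]
Op 7: b = realloc(b, 7) -> b = 18; heap: [0-3 ALLOC][4-17 FREE][18-24 ALLOC][25-40 FREE]
Op 8: c = malloc(12) -> c = 4; heap: [0-3 ALLOC][4-15 ALLOC][16-17 FREE][18-24 ALLOC][25-40 FREE]
Free blocks: [2 16] total_free=18 largest=16 -> 100*(18-16)/18 = 200/18 ≈ 11.111 -> rounds to 11

Answer: 11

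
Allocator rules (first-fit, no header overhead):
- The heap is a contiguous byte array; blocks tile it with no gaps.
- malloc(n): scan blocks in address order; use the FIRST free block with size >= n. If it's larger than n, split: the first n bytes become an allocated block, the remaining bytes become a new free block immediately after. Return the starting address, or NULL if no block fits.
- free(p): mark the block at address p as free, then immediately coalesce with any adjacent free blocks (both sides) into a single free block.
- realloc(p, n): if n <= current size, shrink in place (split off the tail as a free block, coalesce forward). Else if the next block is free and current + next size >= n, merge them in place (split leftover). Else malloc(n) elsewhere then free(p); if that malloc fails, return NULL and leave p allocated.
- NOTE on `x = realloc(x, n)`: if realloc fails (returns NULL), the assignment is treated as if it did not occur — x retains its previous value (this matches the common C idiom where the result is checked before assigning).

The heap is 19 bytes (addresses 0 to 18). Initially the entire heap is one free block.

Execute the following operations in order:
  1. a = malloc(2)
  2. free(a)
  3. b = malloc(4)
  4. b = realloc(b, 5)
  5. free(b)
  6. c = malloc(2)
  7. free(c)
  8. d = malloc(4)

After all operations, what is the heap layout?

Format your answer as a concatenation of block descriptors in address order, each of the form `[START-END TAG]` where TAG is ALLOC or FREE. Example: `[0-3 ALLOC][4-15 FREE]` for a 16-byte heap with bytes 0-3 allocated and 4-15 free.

Answer: [0-3 ALLOC][4-18 FREE]

Derivation:
Op 1: a = malloc(2) -> a = 0; heap: [0-1 ALLOC][2-18 FREE]
Op 2: free(a) -> (freed a); heap: [0-18 FREE]
Op 3: b = malloc(4) -> b = 0; heap: [0-3 ALLOC][4-18 FREE]
Op 4: b = realloc(b, 5) -> b = 0; heap: [0-4 ALLOC][5-18 FREE]
Op 5: free(b) -> (freed b); heap: [0-18 FREE]
Op 6: c = malloc(2) -> c = 0; heap: [0-1 ALLOC][2-18 FREE]
Op 7: free(c) -> (freed c); heap: [0-18 FREE]
Op 8: d = malloc(4) -> d = 0; heap: [0-3 ALLOC][4-18 FREE]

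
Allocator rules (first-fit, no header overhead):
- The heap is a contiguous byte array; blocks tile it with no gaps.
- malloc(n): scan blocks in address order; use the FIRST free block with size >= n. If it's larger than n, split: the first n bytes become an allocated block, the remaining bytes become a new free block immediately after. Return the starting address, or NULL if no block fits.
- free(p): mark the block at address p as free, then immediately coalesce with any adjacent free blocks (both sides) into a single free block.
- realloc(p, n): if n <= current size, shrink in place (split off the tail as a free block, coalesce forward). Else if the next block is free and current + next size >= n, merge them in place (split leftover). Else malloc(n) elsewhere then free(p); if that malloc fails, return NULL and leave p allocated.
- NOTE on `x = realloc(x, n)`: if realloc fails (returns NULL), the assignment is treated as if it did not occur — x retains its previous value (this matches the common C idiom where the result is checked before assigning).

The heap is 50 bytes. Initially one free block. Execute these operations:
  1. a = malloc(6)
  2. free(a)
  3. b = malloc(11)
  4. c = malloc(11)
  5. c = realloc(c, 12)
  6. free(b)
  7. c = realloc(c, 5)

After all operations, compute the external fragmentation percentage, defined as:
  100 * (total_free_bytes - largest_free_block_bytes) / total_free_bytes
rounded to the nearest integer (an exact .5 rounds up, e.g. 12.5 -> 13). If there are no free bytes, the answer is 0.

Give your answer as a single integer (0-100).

Answer: 24

Derivation:
Op 1: a = malloc(6) -> a = 0; heap: [0-5 ALLOC][6-49 FREE]
Op 2: free(a) -> (freed a); heap: [0-49 FREE]
Op 3: b = malloc(11) -> b = 0; heap: [0-10 ALLOC][11-49 FREE]
Op 4: c = malloc(11) -> c = 11; heap: [0-10 ALLOC][11-21 ALLOC][22-49 FREE]
Op 5: c = realloc(c, 12) -> c = 11; heap: [0-10 ALLOC][11-22 ALLOC][23-49 FREE]
Op 6: free(b) -> (freed b); heap: [0-10 FREE][11-22 ALLOC][23-49 FREE]
Op 7: c = realloc(c, 5) -> c = 11; heap: [0-10 FREE][11-15 ALLOC][16-49 FREE]
Free blocks: [11 34] total_free=45 largest=34 -> 100*(45-34)/45 = 1100/45 ≈ 24.444 -> rounds to 24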